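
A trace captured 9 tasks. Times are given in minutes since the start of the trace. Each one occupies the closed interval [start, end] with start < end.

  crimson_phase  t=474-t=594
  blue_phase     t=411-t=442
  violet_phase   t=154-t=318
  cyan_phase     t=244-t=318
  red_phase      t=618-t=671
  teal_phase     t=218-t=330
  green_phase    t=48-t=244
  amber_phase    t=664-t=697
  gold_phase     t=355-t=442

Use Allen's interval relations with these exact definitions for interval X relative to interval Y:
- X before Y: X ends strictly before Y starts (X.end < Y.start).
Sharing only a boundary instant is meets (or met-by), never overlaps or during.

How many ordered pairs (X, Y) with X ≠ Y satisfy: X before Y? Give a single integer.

28

Checking all 72 ordered pairs for relation 'before'; matching pairs in alphabetical order:
(blue_phase, amber_phase): blue_phase before amber_phase ✓
(blue_phase, crimson_phase): blue_phase before crimson_phase ✓
(blue_phase, red_phase): blue_phase before red_phase ✓
(crimson_phase, amber_phase): crimson_phase before amber_phase ✓
(crimson_phase, red_phase): crimson_phase before red_phase ✓
(cyan_phase, amber_phase): cyan_phase before amber_phase ✓
(cyan_phase, blue_phase): cyan_phase before blue_phase ✓
(cyan_phase, crimson_phase): cyan_phase before crimson_phase ✓
(cyan_phase, gold_phase): cyan_phase before gold_phase ✓
(cyan_phase, red_phase): cyan_phase before red_phase ✓
(gold_phase, amber_phase): gold_phase before amber_phase ✓
(gold_phase, crimson_phase): gold_phase before crimson_phase ✓
(gold_phase, red_phase): gold_phase before red_phase ✓
(green_phase, amber_phase): green_phase before amber_phase ✓
(green_phase, blue_phase): green_phase before blue_phase ✓
(green_phase, crimson_phase): green_phase before crimson_phase ✓
(green_phase, gold_phase): green_phase before gold_phase ✓
(green_phase, red_phase): green_phase before red_phase ✓
(teal_phase, amber_phase): teal_phase before amber_phase ✓
(teal_phase, blue_phase): teal_phase before blue_phase ✓
(teal_phase, crimson_phase): teal_phase before crimson_phase ✓
(teal_phase, gold_phase): teal_phase before gold_phase ✓
(teal_phase, red_phase): teal_phase before red_phase ✓
(violet_phase, amber_phase): violet_phase before amber_phase ✓
... plus 4 further pairs not listed.
Count: 28.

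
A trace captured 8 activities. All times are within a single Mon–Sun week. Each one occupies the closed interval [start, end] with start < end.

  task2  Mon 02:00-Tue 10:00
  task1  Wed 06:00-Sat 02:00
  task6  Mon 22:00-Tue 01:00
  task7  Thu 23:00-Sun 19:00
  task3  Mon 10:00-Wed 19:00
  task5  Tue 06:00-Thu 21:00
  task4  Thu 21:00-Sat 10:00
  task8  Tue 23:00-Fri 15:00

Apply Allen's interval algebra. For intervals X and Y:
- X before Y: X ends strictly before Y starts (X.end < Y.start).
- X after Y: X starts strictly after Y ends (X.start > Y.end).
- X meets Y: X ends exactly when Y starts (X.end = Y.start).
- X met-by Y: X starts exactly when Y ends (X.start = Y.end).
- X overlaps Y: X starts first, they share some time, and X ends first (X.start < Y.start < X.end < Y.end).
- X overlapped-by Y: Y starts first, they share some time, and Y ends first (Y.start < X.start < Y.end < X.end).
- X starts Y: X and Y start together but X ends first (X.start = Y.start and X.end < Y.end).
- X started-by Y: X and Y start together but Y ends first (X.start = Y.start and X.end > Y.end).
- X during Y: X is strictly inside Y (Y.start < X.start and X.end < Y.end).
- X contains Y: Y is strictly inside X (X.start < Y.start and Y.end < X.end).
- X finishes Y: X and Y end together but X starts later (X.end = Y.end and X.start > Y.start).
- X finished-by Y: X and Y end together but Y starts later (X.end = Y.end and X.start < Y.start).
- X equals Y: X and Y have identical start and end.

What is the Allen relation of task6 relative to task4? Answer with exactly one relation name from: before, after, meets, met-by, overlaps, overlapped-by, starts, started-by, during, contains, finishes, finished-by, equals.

task6 = [Mon 22:00, Tue 01:00]; task4 = [Thu 21:00, Sat 10:00].
Compare endpoints: task6.start < task4.start, task6.start < task4.end, task6.end < task4.start, task6.end < task4.end.
That pattern is 'before'.

before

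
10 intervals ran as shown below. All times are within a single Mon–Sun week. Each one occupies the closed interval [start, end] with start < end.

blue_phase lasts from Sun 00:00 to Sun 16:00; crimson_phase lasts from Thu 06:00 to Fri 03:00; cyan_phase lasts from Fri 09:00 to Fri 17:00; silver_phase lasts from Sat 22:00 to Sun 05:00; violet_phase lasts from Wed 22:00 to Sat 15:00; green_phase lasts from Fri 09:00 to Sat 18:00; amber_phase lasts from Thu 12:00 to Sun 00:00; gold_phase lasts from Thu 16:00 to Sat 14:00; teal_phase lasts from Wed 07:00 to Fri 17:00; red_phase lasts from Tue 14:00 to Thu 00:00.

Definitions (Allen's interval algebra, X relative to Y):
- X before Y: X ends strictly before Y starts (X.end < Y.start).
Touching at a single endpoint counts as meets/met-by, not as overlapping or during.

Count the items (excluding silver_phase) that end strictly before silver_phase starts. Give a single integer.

7

Target silver_phase = [Sat 22:00, Sun 05:00].
amber_phase [Thu 12:00, Sun 00:00] → overlaps → no.
blue_phase [Sun 00:00, Sun 16:00] → overlapped-by → no.
crimson_phase [Thu 06:00, Fri 03:00] → before → counts.
cyan_phase [Fri 09:00, Fri 17:00] → before → counts.
gold_phase [Thu 16:00, Sat 14:00] → before → counts.
green_phase [Fri 09:00, Sat 18:00] → before → counts.
red_phase [Tue 14:00, Thu 00:00] → before → counts.
teal_phase [Wed 07:00, Fri 17:00] → before → counts.
violet_phase [Wed 22:00, Sat 15:00] → before → counts.
Total: 7.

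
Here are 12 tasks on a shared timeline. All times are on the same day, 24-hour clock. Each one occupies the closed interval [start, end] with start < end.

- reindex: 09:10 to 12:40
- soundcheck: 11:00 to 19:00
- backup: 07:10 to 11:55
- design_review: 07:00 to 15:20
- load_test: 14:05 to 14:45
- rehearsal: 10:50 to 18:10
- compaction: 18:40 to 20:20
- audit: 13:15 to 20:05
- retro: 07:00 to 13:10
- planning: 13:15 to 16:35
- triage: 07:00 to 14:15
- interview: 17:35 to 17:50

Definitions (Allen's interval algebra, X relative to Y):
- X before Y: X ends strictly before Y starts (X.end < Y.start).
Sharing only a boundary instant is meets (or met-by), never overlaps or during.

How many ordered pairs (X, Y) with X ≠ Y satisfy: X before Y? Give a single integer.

Checking all 132 ordered pairs for relation 'before'; matching pairs in alphabetical order:
(backup, audit): backup before audit ✓
(backup, compaction): backup before compaction ✓
(backup, interview): backup before interview ✓
(backup, load_test): backup before load_test ✓
(backup, planning): backup before planning ✓
(design_review, compaction): design_review before compaction ✓
(design_review, interview): design_review before interview ✓
(interview, compaction): interview before compaction ✓
(load_test, compaction): load_test before compaction ✓
(load_test, interview): load_test before interview ✓
(planning, compaction): planning before compaction ✓
(planning, interview): planning before interview ✓
(rehearsal, compaction): rehearsal before compaction ✓
(reindex, audit): reindex before audit ✓
(reindex, compaction): reindex before compaction ✓
(reindex, interview): reindex before interview ✓
(reindex, load_test): reindex before load_test ✓
(reindex, planning): reindex before planning ✓
(retro, audit): retro before audit ✓
(retro, compaction): retro before compaction ✓
(retro, interview): retro before interview ✓
(retro, load_test): retro before load_test ✓
(retro, planning): retro before planning ✓
(triage, compaction): triage before compaction ✓
... plus 1 further pairs not listed.
Count: 25.

25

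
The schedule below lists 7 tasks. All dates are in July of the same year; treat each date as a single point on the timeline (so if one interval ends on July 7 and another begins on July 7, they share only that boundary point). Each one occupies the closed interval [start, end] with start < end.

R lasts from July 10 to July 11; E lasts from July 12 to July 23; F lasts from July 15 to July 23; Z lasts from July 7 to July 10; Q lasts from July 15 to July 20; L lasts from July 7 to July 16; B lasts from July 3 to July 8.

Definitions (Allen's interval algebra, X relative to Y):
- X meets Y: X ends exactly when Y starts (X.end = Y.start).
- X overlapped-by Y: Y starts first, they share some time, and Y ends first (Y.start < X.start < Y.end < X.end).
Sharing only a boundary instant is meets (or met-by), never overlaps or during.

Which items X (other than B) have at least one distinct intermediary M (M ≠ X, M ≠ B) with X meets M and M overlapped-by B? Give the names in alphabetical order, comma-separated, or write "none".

none

Target B = [July 3, July 8].
Intermediaries M with M overlapped-by B: L, Z.
Via L — items with X meets L: none.
Via Z — items with X meets Z: none.
Union: none.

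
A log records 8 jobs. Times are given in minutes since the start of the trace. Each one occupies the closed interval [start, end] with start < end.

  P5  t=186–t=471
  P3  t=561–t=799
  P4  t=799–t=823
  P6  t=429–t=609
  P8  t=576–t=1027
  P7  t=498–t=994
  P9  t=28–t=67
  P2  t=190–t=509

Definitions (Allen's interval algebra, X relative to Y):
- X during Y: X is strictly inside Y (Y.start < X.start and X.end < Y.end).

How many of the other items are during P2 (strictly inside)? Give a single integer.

0

Target P2 = [t=190, t=509].
P3 [t=561, t=799] → after → no.
P4 [t=799, t=823] → after → no.
P5 [t=186, t=471] → overlaps → no.
P6 [t=429, t=609] → overlapped-by → no.
P7 [t=498, t=994] → overlapped-by → no.
P8 [t=576, t=1027] → after → no.
P9 [t=28, t=67] → before → no.
Total: 0.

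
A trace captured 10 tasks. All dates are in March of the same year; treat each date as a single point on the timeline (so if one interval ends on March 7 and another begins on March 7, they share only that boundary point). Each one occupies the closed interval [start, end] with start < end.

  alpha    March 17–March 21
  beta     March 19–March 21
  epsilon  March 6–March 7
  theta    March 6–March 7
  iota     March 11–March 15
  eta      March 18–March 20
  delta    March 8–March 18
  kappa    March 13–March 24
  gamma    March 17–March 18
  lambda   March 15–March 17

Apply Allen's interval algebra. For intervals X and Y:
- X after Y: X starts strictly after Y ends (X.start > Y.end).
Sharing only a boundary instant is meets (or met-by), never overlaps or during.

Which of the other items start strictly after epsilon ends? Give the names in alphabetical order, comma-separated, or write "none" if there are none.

alpha, beta, delta, eta, gamma, iota, kappa, lambda

Target epsilon = [March 6, March 7].
alpha [March 17, March 21] → after → yes.
beta [March 19, March 21] → after → yes.
delta [March 8, March 18] → after → yes.
eta [March 18, March 20] → after → yes.
gamma [March 17, March 18] → after → yes.
iota [March 11, March 15] → after → yes.
kappa [March 13, March 24] → after → yes.
lambda [March 15, March 17] → after → yes.
theta [March 6, March 7] → equals → no.
Result: alpha, beta, delta, eta, gamma, iota, kappa, lambda.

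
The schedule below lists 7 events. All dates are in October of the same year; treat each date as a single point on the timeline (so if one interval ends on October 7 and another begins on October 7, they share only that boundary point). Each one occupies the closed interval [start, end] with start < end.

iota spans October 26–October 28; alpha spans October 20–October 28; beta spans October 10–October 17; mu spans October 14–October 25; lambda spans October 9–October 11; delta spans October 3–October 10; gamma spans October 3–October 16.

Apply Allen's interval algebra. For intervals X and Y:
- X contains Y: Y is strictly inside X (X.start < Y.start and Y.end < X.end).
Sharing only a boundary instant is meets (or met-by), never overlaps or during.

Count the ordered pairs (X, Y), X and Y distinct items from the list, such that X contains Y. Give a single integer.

Checking all 42 ordered pairs for relation 'contains'; matching pairs in alphabetical order:
(gamma, lambda): gamma contains lambda ✓
Count: 1.

1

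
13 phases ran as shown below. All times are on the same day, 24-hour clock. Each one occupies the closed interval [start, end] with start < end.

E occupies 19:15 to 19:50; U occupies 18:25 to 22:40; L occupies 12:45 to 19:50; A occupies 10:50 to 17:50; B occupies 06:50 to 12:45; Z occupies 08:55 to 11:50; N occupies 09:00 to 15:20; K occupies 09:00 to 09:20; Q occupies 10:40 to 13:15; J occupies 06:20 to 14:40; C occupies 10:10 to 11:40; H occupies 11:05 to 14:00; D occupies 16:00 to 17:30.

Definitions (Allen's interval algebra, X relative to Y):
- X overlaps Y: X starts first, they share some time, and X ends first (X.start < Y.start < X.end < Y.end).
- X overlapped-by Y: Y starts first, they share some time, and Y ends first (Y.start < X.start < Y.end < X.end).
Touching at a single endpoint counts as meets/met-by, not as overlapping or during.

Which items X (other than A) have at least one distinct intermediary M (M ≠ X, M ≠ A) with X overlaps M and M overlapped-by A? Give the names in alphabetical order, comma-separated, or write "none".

H, J, N, Q

Target A = [10:50, 17:50].
Intermediaries M with M overlapped-by A: L.
Via L — items with X overlaps L: H, J, N, Q.
Union: H, J, N, Q.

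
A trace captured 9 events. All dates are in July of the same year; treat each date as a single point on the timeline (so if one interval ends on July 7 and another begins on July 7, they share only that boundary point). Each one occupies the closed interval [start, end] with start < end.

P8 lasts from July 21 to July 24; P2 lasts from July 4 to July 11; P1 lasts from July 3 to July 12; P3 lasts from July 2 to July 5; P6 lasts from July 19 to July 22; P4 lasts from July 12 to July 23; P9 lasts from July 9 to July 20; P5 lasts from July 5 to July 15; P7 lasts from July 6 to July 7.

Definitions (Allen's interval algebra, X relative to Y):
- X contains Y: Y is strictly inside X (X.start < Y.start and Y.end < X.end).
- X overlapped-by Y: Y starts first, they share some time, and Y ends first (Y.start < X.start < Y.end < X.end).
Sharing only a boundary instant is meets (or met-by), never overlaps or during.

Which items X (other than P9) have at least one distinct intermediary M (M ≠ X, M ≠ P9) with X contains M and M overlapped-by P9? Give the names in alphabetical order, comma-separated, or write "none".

P4

Target P9 = [July 9, July 20].
Intermediaries M with M overlapped-by P9: P4, P6.
Via P4 — items with X contains P4: none.
Via P6 — items with X contains P6: P4.
Union: P4.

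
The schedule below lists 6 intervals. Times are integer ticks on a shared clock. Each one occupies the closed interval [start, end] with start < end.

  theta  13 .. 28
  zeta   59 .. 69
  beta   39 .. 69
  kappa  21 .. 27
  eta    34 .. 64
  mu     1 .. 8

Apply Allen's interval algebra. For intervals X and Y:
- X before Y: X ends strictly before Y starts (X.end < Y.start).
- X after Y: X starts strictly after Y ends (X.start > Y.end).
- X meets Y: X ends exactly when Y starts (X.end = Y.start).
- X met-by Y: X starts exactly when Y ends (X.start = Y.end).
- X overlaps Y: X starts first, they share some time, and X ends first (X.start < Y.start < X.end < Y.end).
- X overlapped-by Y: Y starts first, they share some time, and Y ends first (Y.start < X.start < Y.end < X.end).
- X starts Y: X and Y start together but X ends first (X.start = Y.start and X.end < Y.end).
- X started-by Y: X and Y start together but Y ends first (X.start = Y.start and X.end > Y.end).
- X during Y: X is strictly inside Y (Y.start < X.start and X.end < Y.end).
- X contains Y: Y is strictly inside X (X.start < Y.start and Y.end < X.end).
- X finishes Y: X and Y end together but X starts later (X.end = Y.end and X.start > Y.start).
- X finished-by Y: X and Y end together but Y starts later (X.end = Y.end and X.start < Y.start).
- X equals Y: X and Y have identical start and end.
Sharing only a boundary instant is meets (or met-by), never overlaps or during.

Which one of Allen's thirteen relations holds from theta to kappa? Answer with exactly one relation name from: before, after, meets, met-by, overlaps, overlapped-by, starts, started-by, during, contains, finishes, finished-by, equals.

contains

theta = [13, 28]; kappa = [21, 27].
Compare endpoints: theta.start < kappa.start, theta.start < kappa.end, theta.end > kappa.start, theta.end > kappa.end.
That pattern is 'contains'.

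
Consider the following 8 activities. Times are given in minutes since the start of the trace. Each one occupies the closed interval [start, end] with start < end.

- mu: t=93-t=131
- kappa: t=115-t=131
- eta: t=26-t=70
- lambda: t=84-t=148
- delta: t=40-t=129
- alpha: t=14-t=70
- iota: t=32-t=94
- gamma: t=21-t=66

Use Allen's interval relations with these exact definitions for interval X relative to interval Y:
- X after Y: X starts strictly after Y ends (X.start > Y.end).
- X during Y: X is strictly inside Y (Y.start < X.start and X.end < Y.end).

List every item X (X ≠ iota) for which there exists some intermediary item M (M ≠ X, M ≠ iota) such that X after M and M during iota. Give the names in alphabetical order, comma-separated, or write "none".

Target iota = [t=32, t=94].
Intermediaries M with M during iota: none.
Union: none.

none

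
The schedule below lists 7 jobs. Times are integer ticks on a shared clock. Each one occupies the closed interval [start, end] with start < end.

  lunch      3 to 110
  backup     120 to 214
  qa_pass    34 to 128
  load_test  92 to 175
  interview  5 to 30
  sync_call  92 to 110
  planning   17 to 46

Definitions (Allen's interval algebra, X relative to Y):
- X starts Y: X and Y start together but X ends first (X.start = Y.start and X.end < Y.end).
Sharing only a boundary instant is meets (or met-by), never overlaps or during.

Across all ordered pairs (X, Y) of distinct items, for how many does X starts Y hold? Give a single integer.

Checking all 42 ordered pairs for relation 'starts'; matching pairs in alphabetical order:
(sync_call, load_test): sync_call starts load_test ✓
Count: 1.

1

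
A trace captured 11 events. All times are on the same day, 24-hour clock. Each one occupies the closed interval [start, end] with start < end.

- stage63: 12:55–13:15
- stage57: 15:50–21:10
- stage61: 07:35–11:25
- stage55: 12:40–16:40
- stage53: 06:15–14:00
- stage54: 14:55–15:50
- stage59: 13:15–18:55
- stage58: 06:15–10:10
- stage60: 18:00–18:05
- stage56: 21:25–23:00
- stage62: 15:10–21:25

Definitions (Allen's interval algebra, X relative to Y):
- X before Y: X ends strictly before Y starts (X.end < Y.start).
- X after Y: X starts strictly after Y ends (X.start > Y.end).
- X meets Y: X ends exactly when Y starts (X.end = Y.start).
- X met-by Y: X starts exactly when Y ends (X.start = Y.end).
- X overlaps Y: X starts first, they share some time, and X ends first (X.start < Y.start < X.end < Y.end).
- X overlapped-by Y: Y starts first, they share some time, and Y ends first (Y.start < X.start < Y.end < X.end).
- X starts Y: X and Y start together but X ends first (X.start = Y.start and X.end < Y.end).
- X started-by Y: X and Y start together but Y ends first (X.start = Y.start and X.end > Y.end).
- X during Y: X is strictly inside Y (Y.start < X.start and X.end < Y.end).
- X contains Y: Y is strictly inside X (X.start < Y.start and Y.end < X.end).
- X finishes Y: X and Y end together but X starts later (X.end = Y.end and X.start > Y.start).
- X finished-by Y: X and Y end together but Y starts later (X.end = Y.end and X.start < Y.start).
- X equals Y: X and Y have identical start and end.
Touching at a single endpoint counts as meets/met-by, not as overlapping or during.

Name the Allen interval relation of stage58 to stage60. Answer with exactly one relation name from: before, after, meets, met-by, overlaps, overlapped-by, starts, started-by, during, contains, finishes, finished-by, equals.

before

stage58 = [06:15, 10:10]; stage60 = [18:00, 18:05].
Compare endpoints: stage58.start < stage60.start, stage58.start < stage60.end, stage58.end < stage60.start, stage58.end < stage60.end.
That pattern is 'before'.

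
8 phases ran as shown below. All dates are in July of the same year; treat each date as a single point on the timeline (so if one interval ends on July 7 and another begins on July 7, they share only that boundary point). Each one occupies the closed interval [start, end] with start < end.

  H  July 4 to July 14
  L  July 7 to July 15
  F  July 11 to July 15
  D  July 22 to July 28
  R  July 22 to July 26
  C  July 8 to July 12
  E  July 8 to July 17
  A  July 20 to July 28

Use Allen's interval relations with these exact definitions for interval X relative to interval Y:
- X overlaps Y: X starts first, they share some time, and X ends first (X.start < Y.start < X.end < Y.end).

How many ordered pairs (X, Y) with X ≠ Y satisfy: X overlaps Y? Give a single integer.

5

Checking all 56 ordered pairs for relation 'overlaps'; matching pairs in alphabetical order:
(C, F): C overlaps F ✓
(H, E): H overlaps E ✓
(H, F): H overlaps F ✓
(H, L): H overlaps L ✓
(L, E): L overlaps E ✓
Count: 5.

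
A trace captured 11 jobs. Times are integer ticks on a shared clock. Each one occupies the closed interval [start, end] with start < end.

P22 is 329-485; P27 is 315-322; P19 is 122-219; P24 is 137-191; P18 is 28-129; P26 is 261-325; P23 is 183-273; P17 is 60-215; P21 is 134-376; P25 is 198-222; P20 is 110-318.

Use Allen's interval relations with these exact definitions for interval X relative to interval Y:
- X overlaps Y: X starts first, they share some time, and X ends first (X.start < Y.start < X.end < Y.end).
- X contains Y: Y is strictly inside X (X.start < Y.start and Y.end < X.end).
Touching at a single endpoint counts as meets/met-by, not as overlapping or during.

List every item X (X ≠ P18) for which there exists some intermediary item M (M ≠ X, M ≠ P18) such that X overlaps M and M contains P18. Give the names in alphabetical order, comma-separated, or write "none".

Target P18 = [28, 129].
Intermediaries M with M contains P18: none.
Union: none.

none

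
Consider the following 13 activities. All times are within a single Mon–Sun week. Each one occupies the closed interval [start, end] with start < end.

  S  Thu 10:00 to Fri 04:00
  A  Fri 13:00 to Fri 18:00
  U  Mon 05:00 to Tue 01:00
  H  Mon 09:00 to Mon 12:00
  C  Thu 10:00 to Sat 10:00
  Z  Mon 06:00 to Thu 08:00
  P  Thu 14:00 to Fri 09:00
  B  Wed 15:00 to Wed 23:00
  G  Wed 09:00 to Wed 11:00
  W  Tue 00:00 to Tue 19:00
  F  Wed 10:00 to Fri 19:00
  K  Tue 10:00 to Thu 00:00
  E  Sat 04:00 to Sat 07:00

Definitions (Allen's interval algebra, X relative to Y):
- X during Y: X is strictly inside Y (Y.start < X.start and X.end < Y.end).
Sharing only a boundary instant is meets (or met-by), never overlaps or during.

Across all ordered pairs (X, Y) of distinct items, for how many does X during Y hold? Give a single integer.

Checking all 156 ordered pairs for relation 'during'; matching pairs in alphabetical order:
(A, C): A during C ✓
(A, F): A during F ✓
(B, F): B during F ✓
(B, K): B during K ✓
(B, Z): B during Z ✓
(E, C): E during C ✓
(G, K): G during K ✓
(G, Z): G during Z ✓
(H, U): H during U ✓
(H, Z): H during Z ✓
(K, Z): K during Z ✓
(P, C): P during C ✓
(P, F): P during F ✓
(S, F): S during F ✓
(W, Z): W during Z ✓
Count: 15.

15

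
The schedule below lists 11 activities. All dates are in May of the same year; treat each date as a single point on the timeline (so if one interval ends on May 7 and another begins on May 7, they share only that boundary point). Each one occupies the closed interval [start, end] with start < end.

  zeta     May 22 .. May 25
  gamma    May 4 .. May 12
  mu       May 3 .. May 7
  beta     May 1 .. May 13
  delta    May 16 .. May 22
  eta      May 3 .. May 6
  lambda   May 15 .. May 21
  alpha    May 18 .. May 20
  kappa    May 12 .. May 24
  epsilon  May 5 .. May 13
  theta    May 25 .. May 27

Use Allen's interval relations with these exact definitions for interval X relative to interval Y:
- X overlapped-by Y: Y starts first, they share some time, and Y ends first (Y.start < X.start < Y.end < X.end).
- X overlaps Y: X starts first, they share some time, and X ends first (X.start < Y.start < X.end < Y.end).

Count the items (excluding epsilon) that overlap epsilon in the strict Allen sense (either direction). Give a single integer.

Target epsilon = [May 5, May 13].
alpha [May 18, May 20] → after → no.
beta [May 1, May 13] → finished-by → no.
delta [May 16, May 22] → after → no.
eta [May 3, May 6] → overlaps → counts.
gamma [May 4, May 12] → overlaps → counts.
kappa [May 12, May 24] → overlapped-by → counts.
lambda [May 15, May 21] → after → no.
mu [May 3, May 7] → overlaps → counts.
theta [May 25, May 27] → after → no.
zeta [May 22, May 25] → after → no.
Total: 4.

4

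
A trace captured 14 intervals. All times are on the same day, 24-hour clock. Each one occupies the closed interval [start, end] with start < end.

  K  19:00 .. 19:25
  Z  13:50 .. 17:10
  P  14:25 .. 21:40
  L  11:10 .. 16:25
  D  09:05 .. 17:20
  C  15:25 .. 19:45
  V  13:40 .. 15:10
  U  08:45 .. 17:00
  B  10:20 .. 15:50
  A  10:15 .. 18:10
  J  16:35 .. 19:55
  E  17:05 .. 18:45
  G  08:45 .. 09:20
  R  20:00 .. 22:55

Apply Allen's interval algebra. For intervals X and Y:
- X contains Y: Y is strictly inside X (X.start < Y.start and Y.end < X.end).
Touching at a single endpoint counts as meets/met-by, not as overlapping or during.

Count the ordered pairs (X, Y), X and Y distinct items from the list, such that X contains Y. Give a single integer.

21

Checking all 182 ordered pairs for relation 'contains'; matching pairs in alphabetical order:
(A, B): A contains B ✓
(A, L): A contains L ✓
(A, V): A contains V ✓
(A, Z): A contains Z ✓
(B, V): B contains V ✓
(C, E): C contains E ✓
(C, K): C contains K ✓
(D, B): D contains B ✓
(D, L): D contains L ✓
(D, V): D contains V ✓
(D, Z): D contains Z ✓
(J, E): J contains E ✓
(J, K): J contains K ✓
(L, V): L contains V ✓
(P, C): P contains C ✓
(P, E): P contains E ✓
(P, J): P contains J ✓
(P, K): P contains K ✓
(U, B): U contains B ✓
(U, L): U contains L ✓
(U, V): U contains V ✓
Count: 21.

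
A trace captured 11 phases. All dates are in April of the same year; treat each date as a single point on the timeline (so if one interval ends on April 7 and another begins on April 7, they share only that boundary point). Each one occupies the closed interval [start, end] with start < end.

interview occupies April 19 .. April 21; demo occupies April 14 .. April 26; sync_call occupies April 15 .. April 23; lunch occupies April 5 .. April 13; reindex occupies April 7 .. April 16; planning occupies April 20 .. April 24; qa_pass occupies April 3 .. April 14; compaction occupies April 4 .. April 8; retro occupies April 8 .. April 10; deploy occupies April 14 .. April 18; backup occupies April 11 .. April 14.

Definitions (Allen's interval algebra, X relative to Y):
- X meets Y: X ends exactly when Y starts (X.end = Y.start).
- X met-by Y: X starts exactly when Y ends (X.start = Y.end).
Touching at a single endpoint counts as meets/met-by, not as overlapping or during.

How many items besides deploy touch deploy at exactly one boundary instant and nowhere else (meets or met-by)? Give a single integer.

2

Target deploy = [April 14, April 18].
backup [April 11, April 14] → meets → counts.
compaction [April 4, April 8] → before → no.
demo [April 14, April 26] → started-by → no.
interview [April 19, April 21] → after → no.
lunch [April 5, April 13] → before → no.
planning [April 20, April 24] → after → no.
qa_pass [April 3, April 14] → meets → counts.
reindex [April 7, April 16] → overlaps → no.
retro [April 8, April 10] → before → no.
sync_call [April 15, April 23] → overlapped-by → no.
Total: 2.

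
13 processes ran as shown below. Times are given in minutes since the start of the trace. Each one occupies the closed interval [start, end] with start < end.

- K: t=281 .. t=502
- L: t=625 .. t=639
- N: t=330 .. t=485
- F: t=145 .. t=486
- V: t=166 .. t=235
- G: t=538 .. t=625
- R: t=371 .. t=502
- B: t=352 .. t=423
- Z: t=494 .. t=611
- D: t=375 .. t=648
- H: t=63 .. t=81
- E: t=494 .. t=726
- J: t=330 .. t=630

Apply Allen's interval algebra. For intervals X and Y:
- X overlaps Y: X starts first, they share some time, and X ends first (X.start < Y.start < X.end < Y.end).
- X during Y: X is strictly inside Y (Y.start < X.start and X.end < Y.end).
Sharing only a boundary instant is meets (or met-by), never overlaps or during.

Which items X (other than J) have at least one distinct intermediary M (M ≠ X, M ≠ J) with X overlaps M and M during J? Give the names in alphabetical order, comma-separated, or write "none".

B, F, K, N, R, Z

Target J = [t=330, t=630].
Intermediaries M with M during J: B, G, R, Z.
Via B — items with X overlaps B: none.
Via G — items with X overlaps G: Z.
Via R — items with X overlaps R: B, F, N.
Via Z — items with X overlaps Z: K, R.
Union: B, F, K, N, R, Z.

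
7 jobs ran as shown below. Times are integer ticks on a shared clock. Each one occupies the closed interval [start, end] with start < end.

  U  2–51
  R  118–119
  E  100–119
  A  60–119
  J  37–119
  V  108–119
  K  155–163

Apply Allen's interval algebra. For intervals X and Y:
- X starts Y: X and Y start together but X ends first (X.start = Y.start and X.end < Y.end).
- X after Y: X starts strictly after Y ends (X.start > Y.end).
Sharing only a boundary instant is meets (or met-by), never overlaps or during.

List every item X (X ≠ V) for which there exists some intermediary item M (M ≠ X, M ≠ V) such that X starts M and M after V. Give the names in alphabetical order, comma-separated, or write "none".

Target V = [108, 119].
Intermediaries M with M after V: K.
Via K — items with X starts K: none.
Union: none.

none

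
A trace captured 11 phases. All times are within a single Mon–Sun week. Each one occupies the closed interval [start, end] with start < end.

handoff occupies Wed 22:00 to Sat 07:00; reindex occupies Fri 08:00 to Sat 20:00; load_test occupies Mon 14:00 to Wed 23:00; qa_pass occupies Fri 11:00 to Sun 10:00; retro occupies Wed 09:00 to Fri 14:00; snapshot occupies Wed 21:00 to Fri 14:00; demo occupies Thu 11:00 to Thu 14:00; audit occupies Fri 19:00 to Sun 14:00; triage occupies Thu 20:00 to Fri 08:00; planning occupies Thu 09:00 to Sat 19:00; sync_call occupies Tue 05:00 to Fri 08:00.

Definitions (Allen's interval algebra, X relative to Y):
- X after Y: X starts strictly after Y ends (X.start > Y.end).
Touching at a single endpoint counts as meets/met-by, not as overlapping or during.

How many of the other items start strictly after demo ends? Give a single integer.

Target demo = [Thu 11:00, Thu 14:00].
audit [Fri 19:00, Sun 14:00] → after → counts.
handoff [Wed 22:00, Sat 07:00] → contains → no.
load_test [Mon 14:00, Wed 23:00] → before → no.
planning [Thu 09:00, Sat 19:00] → contains → no.
qa_pass [Fri 11:00, Sun 10:00] → after → counts.
reindex [Fri 08:00, Sat 20:00] → after → counts.
retro [Wed 09:00, Fri 14:00] → contains → no.
snapshot [Wed 21:00, Fri 14:00] → contains → no.
sync_call [Tue 05:00, Fri 08:00] → contains → no.
triage [Thu 20:00, Fri 08:00] → after → counts.
Total: 4.

4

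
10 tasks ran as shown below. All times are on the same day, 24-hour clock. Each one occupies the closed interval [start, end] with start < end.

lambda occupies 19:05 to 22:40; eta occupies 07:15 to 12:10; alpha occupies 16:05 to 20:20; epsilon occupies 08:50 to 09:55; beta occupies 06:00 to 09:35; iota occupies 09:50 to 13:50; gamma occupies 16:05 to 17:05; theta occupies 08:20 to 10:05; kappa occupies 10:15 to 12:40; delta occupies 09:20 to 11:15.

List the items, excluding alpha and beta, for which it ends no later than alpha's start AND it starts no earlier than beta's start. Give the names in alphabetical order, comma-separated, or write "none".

Conditions: its end is no later than alpha's start (X.end <= 16:05) AND its start is no earlier than beta's start (X.start >= 06:00).
delta: end 11:15 <= 16:05? ✓; start 09:20 >= 06:00? ✓ → yes.
epsilon: end 09:55 <= 16:05? ✓; start 08:50 >= 06:00? ✓ → yes.
eta: end 12:10 <= 16:05? ✓; start 07:15 >= 06:00? ✓ → yes.
gamma: end 17:05 <= 16:05? ✗; start 16:05 >= 06:00? ✓ → no.
iota: end 13:50 <= 16:05? ✓; start 09:50 >= 06:00? ✓ → yes.
kappa: end 12:40 <= 16:05? ✓; start 10:15 >= 06:00? ✓ → yes.
lambda: end 22:40 <= 16:05? ✗; start 19:05 >= 06:00? ✓ → no.
theta: end 10:05 <= 16:05? ✓; start 08:20 >= 06:00? ✓ → yes.
Result: delta, epsilon, eta, iota, kappa, theta.

delta, epsilon, eta, iota, kappa, theta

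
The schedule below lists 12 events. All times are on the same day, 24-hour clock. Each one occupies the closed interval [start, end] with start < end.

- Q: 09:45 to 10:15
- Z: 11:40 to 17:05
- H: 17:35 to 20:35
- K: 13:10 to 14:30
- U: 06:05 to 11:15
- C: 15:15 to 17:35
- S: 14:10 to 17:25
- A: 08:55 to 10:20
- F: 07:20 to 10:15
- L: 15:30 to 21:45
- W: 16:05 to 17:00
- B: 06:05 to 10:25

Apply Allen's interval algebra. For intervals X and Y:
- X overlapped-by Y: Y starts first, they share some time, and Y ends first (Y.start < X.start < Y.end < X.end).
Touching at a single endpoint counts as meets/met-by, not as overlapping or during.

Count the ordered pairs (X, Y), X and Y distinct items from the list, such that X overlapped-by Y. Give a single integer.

Checking all 132 ordered pairs for relation 'overlapped-by'; matching pairs in alphabetical order:
(A, F): A overlapped-by F ✓
(C, S): C overlapped-by S ✓
(C, Z): C overlapped-by Z ✓
(L, C): L overlapped-by C ✓
(L, S): L overlapped-by S ✓
(L, Z): L overlapped-by Z ✓
(S, K): S overlapped-by K ✓
(S, Z): S overlapped-by Z ✓
Count: 8.

8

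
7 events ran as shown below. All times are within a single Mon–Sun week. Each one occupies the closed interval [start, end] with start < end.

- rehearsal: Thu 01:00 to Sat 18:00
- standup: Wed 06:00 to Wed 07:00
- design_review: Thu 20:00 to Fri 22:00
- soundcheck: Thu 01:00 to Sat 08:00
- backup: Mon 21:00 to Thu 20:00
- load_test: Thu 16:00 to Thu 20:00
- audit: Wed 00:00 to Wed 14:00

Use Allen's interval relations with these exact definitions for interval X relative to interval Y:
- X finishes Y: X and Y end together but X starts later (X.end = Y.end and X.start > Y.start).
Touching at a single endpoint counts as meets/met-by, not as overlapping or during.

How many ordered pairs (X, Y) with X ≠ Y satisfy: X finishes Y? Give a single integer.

1

Checking all 42 ordered pairs for relation 'finishes'; matching pairs in alphabetical order:
(load_test, backup): load_test finishes backup ✓
Count: 1.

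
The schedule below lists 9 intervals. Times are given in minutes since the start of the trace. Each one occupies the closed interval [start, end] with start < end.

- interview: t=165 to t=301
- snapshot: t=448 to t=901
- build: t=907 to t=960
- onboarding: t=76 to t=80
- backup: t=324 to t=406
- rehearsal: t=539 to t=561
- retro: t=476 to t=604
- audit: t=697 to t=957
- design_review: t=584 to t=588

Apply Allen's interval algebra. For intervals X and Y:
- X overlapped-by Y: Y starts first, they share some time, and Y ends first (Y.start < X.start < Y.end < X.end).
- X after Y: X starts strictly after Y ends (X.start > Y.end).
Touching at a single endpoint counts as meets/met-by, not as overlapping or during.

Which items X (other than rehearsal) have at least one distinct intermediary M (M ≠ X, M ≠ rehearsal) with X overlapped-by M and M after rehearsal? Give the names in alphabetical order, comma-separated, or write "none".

build

Target rehearsal = [t=539, t=561].
Intermediaries M with M after rehearsal: audit, build, design_review.
Via audit — items with X overlapped-by audit: build.
Via build — items with X overlapped-by build: none.
Via design_review — items with X overlapped-by design_review: none.
Union: build.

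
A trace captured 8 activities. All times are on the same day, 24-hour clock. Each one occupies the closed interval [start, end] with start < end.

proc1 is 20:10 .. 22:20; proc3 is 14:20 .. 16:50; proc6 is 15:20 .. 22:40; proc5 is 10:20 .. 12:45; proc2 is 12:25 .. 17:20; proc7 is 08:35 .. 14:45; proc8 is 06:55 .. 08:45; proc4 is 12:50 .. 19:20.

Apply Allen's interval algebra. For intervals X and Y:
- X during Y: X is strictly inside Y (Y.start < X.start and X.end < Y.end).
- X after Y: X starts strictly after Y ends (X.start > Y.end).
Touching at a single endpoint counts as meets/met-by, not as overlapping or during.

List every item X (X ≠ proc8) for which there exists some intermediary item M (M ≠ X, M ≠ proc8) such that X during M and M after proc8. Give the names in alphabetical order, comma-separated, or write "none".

Target proc8 = [06:55, 08:45].
Intermediaries M with M after proc8: proc1, proc2, proc3, proc4, proc5, proc6.
Via proc1 — items with X during proc1: none.
Via proc2 — items with X during proc2: proc3.
Via proc3 — items with X during proc3: none.
Via proc4 — items with X during proc4: proc3.
Via proc5 — items with X during proc5: none.
Via proc6 — items with X during proc6: proc1.
Union: proc1, proc3.

proc1, proc3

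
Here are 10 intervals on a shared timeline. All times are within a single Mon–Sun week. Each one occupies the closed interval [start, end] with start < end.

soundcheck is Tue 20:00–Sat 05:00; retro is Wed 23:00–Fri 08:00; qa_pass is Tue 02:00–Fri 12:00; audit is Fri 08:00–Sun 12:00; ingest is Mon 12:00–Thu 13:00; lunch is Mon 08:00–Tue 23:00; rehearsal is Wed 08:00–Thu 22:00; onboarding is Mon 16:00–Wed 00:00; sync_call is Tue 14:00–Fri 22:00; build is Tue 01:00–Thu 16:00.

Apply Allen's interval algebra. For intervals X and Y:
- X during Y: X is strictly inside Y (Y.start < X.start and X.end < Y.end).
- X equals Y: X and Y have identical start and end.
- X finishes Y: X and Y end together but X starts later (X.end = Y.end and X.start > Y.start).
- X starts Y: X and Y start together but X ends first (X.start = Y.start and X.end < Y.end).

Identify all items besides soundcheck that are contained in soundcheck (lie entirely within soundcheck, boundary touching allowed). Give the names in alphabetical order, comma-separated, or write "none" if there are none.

Target soundcheck = [Tue 20:00, Sat 05:00].
audit [Fri 08:00, Sun 12:00] → overlapped-by → no.
build [Tue 01:00, Thu 16:00] → overlaps → no.
ingest [Mon 12:00, Thu 13:00] → overlaps → no.
lunch [Mon 08:00, Tue 23:00] → overlaps → no.
onboarding [Mon 16:00, Wed 00:00] → overlaps → no.
qa_pass [Tue 02:00, Fri 12:00] → overlaps → no.
rehearsal [Wed 08:00, Thu 22:00] → during → yes.
retro [Wed 23:00, Fri 08:00] → during → yes.
sync_call [Tue 14:00, Fri 22:00] → overlaps → no.
Result: rehearsal, retro.

rehearsal, retro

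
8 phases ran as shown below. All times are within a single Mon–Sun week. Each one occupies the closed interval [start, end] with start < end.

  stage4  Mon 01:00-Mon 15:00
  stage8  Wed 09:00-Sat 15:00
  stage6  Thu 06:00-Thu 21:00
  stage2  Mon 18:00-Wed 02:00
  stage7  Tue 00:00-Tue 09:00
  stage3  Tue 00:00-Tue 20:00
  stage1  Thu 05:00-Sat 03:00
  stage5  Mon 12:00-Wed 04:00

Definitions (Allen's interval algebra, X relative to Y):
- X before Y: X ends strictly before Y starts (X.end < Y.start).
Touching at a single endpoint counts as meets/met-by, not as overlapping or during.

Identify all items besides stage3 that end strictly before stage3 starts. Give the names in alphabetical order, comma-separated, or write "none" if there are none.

stage4

Target stage3 = [Tue 00:00, Tue 20:00].
stage1 [Thu 05:00, Sat 03:00] → after → no.
stage2 [Mon 18:00, Wed 02:00] → contains → no.
stage4 [Mon 01:00, Mon 15:00] → before → yes.
stage5 [Mon 12:00, Wed 04:00] → contains → no.
stage6 [Thu 06:00, Thu 21:00] → after → no.
stage7 [Tue 00:00, Tue 09:00] → starts → no.
stage8 [Wed 09:00, Sat 15:00] → after → no.
Result: stage4.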